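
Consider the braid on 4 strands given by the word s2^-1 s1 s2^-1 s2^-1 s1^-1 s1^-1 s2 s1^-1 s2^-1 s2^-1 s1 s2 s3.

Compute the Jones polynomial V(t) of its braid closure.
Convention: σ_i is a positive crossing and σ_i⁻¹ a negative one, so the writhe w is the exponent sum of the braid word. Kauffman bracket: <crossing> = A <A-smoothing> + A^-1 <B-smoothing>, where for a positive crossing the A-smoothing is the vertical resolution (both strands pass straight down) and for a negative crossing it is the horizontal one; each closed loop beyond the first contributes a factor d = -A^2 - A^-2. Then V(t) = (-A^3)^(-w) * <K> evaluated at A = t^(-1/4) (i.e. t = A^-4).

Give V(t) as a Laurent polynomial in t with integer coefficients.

The presented braid s2^-1 s1 s2^-1 s2^-1 s1^-1 s1^-1 s2 s1^-1 s2^-1 s2^-1 s1 s2 s3 on 4 strands reduces by inverse Markov moves (closure unchanged at each step):
  Destabilize: the word has the form β·s3 where s3 occurs only as the final letter (β ∈ B_3); drop it and the last strand → 3 strands.
  Deconjugate: the word is γ·β·γ⁻¹ with γ = s2^-1 (prefix) and γ⁻¹ = s2 (suffix); strip both.
Reduced to β = s1 s2^-1 s2^-1 s1^-1 s1^-1 s2 s1^-1 s2^-1 s2^-1 s1 on 3 strands, 10 crossings.
Compute on β:
Braid: s1 s2^-1 s2^-1 s1^-1 s1^-1 s2 s1^-1 s2^-1 s2^-1 s1 on 3 strands, 10 crossings.
Writhe w = (#positive) - (#negative) = 3 - 7 = -4.
State-sum expansion of <K>. There are 2^10 = 1024 states.
Smooth each crossing (0=||, 1=⌣⌢); contribution A^(Σ sign_k(1-2s_k)) * d^(L-1).
Tabulate the states by total A-exponent and number of loops L (A-exp: L × count):
  A^10: L=6 ×1
  A^8: L=5 ×10
  A^6: L=4 ×43, L=6 ×2
  A^4: L=3 ×98, L=5 ×22
  A^2: L=2 ×118, L=4 ×88, L=6 ×4
  A^0: L=1 ×60, L=3 ×162, L=5 ×30
  A^-2: L=2 ×128, L=4 ×79, L=6 ×3
  A^-4: L=1 ×23, L=3 ×84, L=5 ×13
  A^-6: L=2 ×27, L=4 ×18
  A^-8: L=1 ×2, L=3 ×8
  A^-10: L=2 ×1
Each group contributes A^e * Σ count * d^(L-1):
Powers of d = -A^2 - A^-2: d^2 = A^4 + 2 + A^-4; d^3 = -A^6 - 3*A^2 - 3*A^-2 - A^-6; d^4 = A^8 + 4*A^4 + 6 + 4*A^-4 + A^-8; d^5 = -A^10 - 5*A^6 - 10*A^2 - 10*A^-2 - 5*A^-6 - A^-10.
  A^10 * (d^5) = -A^20 - 5*A^16 - 10*A^12 - 10*A^8 - 5*A^4 - 1
  A^8 * (10*d^4) = 10*A^16 + 40*A^12 + 60*A^8 + 40*A^4 + 10
  A^6 * (43*d^3 + 2*d^5) = -2*A^16 - 53*A^12 - 149*A^8 - 149*A^4 - 53 - 2*A^-4
  A^4 * (98*d^2 + 22*d^4) = 22*A^12 + 186*A^8 + 328*A^4 + 186 + 22*A^-4
  A^2 * (118*d + 88*d^3 + 4*d^5) = -4*A^12 - 108*A^8 - 422*A^4 - 422 - 108*A^-4 - 4*A^-8
  A^0 * (60 + 162*d^2 + 30*d^4) = 30*A^8 + 282*A^4 + 564 + 282*A^-4 + 30*A^-8
  A^-2 * (128*d + 79*d^3 + 3*d^5) = -3*A^8 - 94*A^4 - 395 - 395*A^-4 - 94*A^-8 - 3*A^-12
  A^-4 * (23 + 84*d^2 + 13*d^4) = 13*A^4 + 136 + 269*A^-4 + 136*A^-8 + 13*A^-12
  A^-6 * (27*d + 18*d^3) = -18 - 81*A^-4 - 81*A^-8 - 18*A^-12
  A^-8 * (2 + 8*d^2) = 8*A^-4 + 18*A^-8 + 8*A^-12
  A^-10 * (d) = -A^-8 - A^-12
Summing the groups: <K> = -A^20 + 3*A^16 - 5*A^12 + 6*A^8 - 7*A^4 + 7 - 5*A^-4 + 4*A^-8 - A^-12
Normalise by the writhe: (-A^3)^(-w) = (-A^3)^(4) = A^12, so f(A) = A^12 * <K> = -A^32 + 3*A^28 - 5*A^24 + 6*A^20 - 7*A^16 + 7*A^12 - 5*A^8 + 4*A^4 - 1.
Substitute A = t^(-1/4), i.e. A^e → t^(-e/4): V(t) = -1 + 4*t^-1 - 5*t^-2 + 7*t^-3 - 7*t^-4 + 6*t^-5 - 5*t^-6 + 3*t^-7 - t^-8

Answer: -1 + 4*t^-1 - 5*t^-2 + 7*t^-3 - 7*t^-4 + 6*t^-5 - 5*t^-6 + 3*t^-7 - t^-8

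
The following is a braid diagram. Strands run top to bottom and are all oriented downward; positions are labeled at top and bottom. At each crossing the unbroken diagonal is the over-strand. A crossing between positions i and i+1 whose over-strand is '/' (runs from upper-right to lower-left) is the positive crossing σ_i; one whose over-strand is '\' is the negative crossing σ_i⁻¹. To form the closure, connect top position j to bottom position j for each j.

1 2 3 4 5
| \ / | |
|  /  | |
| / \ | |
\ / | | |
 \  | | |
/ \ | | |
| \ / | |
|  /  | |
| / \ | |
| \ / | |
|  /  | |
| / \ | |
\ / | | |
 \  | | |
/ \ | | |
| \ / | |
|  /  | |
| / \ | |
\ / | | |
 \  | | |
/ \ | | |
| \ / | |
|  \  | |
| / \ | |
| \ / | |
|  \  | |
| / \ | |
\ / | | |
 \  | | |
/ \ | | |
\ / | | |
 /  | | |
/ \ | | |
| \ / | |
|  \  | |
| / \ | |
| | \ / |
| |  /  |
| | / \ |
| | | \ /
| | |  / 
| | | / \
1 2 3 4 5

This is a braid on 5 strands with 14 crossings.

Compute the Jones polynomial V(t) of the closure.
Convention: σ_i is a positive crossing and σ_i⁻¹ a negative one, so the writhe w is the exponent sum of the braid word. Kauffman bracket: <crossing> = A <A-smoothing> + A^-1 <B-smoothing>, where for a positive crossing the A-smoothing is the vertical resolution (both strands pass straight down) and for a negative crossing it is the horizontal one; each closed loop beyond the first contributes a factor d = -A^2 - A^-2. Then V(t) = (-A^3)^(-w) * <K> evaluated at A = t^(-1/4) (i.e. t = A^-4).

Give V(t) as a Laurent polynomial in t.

-t + 2 - t^-1 + 2*t^-2 - t^-3 + t^-4 - t^-5

Derivation:
Reading the diagram top to bottom ('/'-over between positions i,i+1 = s_i, '\'-over = s_i^-1): braid word = s2 s1^-1 s2 s2 s1^-1 s2 s1^-1 s2^-1 s2^-1 s1^-1 s1 s2^-1 s3 s4.
The presented braid s2 s1^-1 s2 s2 s1^-1 s2 s1^-1 s2^-1 s2^-1 s1^-1 s1 s2^-1 s3 s4 on 5 strands reduces by inverse Markov moves (closure unchanged at each step):
  Destabilize: the word has the form β·s4 where s4 occurs only as the final letter (β ∈ B_4); drop it and the last strand → 4 strands.
  Destabilize: the word has the form β·s3 where s3 occurs only as the final letter (β ∈ B_3); drop it and the last strand → 3 strands.
  Deconjugate: the word is γ·β·γ⁻¹ with γ = s2 s1^-1 (prefix) and γ⁻¹ = s1 s2^-1 (suffix); strip both.
Reduced to β = s2 s2 s1^-1 s2 s1^-1 s2^-1 s2^-1 s1^-1 on 3 strands, 8 crossings.
Compute on β:
Braid: s2 s2 s1^-1 s2 s1^-1 s2^-1 s2^-1 s1^-1 on 3 strands, 8 crossings.
Writhe w = (#positive) - (#negative) = 3 - 5 = -2.
Enumerate smoothing states for the bracket polynomial. There are 2^8 = 256 states.
Smooth each crossing (0=||, 1=⌣⌢); contribution A^(Σ sign_k(1-2s_k)) * d^(L-1).
Tabulate the states by total A-exponent and number of loops L (A-exp: L × count):
  A^8: L=4 ×1
  A^6: L=3 ×8
  A^4: L=2 ×23, L=4 ×5
  A^2: L=1 ×22, L=3 ×33, L=5 ×1
  A^0: L=2 ×52, L=4 ×18
  A^-2: L=1 ×13, L=3 ×37, L=5 ×6
  A^-4: L=2 ×14, L=4 ×13, L=6 ×1
  A^-6: L=3 ×6, L=5 ×2
  A^-8: L=4 ×1
Each group contributes A^e * Σ count * d^(L-1):
Powers of d = -A^2 - A^-2: d^2 = A^4 + 2 + A^-4; d^3 = -A^6 - 3*A^2 - 3*A^-2 - A^-6; d^4 = A^8 + 4*A^4 + 6 + 4*A^-4 + A^-8; d^5 = -A^10 - 5*A^6 - 10*A^2 - 10*A^-2 - 5*A^-6 - A^-10.
  A^8 * (d^3) = -A^14 - 3*A^10 - 3*A^6 - A^2
  A^6 * (8*d^2) = 8*A^10 + 16*A^6 + 8*A^2
  A^4 * (23*d + 5*d^3) = -5*A^10 - 38*A^6 - 38*A^2 - 5*A^-2
  A^2 * (22 + 33*d^2 + d^4) = A^10 + 37*A^6 + 94*A^2 + 37*A^-2 + A^-6
  A^0 * (52*d + 18*d^3) = -18*A^6 - 106*A^2 - 106*A^-2 - 18*A^-6
  A^-2 * (13 + 37*d^2 + 6*d^4) = 6*A^6 + 61*A^2 + 123*A^-2 + 61*A^-6 + 6*A^-10
  A^-4 * (14*d + 13*d^3 + d^5) = -A^6 - 18*A^2 - 63*A^-2 - 63*A^-6 - 18*A^-10 - A^-14
  A^-6 * (6*d^2 + 2*d^4) = 2*A^2 + 14*A^-2 + 24*A^-6 + 14*A^-10 + 2*A^-14
  A^-8 * (d^3) = -A^-2 - 3*A^-6 - 3*A^-10 - A^-14
Summing the groups: <K> = -A^14 + A^10 - A^6 + 2*A^2 - A^-2 + 2*A^-6 - A^-10
Normalise by the writhe: (-A^3)^(-w) = (-A^3)^(2) = A^6, so f(A) = A^6 * <K> = -A^20 + A^16 - A^12 + 2*A^8 - A^4 + 2 - A^-4.
Substitute A = t^(-1/4), i.e. A^e → t^(-e/4): V(t) = -t + 2 - t^-1 + 2*t^-2 - t^-3 + t^-4 - t^-5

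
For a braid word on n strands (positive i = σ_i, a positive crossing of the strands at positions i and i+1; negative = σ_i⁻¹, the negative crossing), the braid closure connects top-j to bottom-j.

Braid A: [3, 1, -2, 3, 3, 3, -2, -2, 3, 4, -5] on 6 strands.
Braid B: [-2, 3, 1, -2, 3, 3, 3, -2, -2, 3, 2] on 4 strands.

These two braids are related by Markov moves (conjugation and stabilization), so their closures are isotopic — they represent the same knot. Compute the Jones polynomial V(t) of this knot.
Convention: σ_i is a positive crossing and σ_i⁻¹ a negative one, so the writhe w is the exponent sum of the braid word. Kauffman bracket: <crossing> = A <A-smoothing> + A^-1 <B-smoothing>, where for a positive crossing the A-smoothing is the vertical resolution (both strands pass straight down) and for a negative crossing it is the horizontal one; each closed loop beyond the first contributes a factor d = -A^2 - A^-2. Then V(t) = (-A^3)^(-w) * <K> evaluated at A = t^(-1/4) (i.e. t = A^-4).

Markov-equivalent braids have isotopic closures, hence identical knot invariants. Strip the Markov moves from each word to reach a common short braid β, then compute V(t) once on β.
Braid A: s3 s1 s2^-1 s3 s3 s3 s2^-1 s2^-1 s3 s4 s5^-1 on 6 strands reduces by inverse Markov moves (closure unchanged at each step):
  Destabilize: the word has the form β·s5^-1 where s5^-1 occurs only as the final letter (β ∈ B_5); drop it and the last strand → 5 strands.
  Destabilize: the word has the form β·s4 where s4 occurs only as the final letter (β ∈ B_4); drop it and the last strand → 4 strands.
Reduced to β = s3 s1 s2^-1 s3 s3 s3 s2^-1 s2^-1 s3 on 4 strands, 9 crossings.
Braid B: s2^-1 s3 s1 s2^-1 s3 s3 s3 s2^-1 s2^-1 s3 s2 on 4 strands reduces by inverse Markov moves (closure unchanged at each step):
  Deconjugate: the word is γ·β·γ⁻¹ with γ = s2^-1 (prefix) and γ⁻¹ = s2 (suffix); strip both.
Reduced to β = s3 s1 s2^-1 s3 s3 s3 s2^-1 s2^-1 s3 on 4 strands, 9 crossings.
Both give the same β = s3 s1 s2^-1 s3 s3 s3 s2^-1 s2^-1 s3 on 4 strands, so one state sum suffices:
Braid: s3 s1 s2^-1 s3 s3 s3 s2^-1 s2^-1 s3 on 4 strands, 9 crossings.
Writhe w = (#positive) - (#negative) = 6 - 3 = 3.
State-sum expansion of <K>. There are 2^9 = 512 states.
Smooth each crossing (0=||, 1=⌣⌢); contribution A^(Σ sign_k(1-2s_k)) * d^(L-1).
Tabulate the states by total A-exponent and number of loops L (A-exp: L × count):
  A^9: L=5 ×1
  A^7: L=4 ×9
  A^5: L=3 ×32, L=5 ×4
  A^3: L=2 ×51, L=4 ×32, L=6 ×1
  A^1: L=1 ×27, L=3 ×81, L=5 ×18
  A^-1: L=2 ×53, L=4 ×67, L=6 ×6
  A^-3: L=3 ×50, L=5 ×33, L=7 ×1
  A^-5: L=4 ×27, L=6 ×9
  A^-7: L=5 ×8, L=7 ×1
  A^-9: L=6 ×1
Each group contributes A^e * Σ count * d^(L-1):
Powers of d = -A^2 - A^-2: d^2 = A^4 + 2 + A^-4; d^3 = -A^6 - 3*A^2 - 3*A^-2 - A^-6; d^4 = A^8 + 4*A^4 + 6 + 4*A^-4 + A^-8; d^5 = -A^10 - 5*A^6 - 10*A^2 - 10*A^-2 - 5*A^-6 - A^-10; d^6 = A^12 + 6*A^8 + 15*A^4 + 20 + 15*A^-4 + 6*A^-8 + A^-12.
  A^9 * (d^4) = A^17 + 4*A^13 + 6*A^9 + 4*A^5 + A
  A^7 * (9*d^3) = -9*A^13 - 27*A^9 - 27*A^5 - 9*A
  A^5 * (32*d^2 + 4*d^4) = 4*A^13 + 48*A^9 + 88*A^5 + 48*A + 4*A^-3
  A^3 * (51*d + 32*d^3 + d^5) = -A^13 - 37*A^9 - 157*A^5 - 157*A - 37*A^-3 - A^-7
  A^1 * (27 + 81*d^2 + 18*d^4) = 18*A^9 + 153*A^5 + 297*A + 153*A^-3 + 18*A^-7
  A^-1 * (53*d + 67*d^3 + 6*d^5) = -6*A^9 - 97*A^5 - 314*A - 314*A^-3 - 97*A^-7 - 6*A^-11
  A^-3 * (50*d^2 + 33*d^4 + d^6) = A^9 + 39*A^5 + 197*A + 318*A^-3 + 197*A^-7 + 39*A^-11 + A^-15
  A^-5 * (27*d^3 + 9*d^5) = -9*A^5 - 72*A - 171*A^-3 - 171*A^-7 - 72*A^-11 - 9*A^-15
  A^-7 * (8*d^4 + d^6) = A^5 + 14*A + 47*A^-3 + 68*A^-7 + 47*A^-11 + 14*A^-15 + A^-19
  A^-9 * (d^5) = -A - 5*A^-3 - 10*A^-7 - 10*A^-11 - 5*A^-15 - A^-19
Summing the groups: <K> = A^17 - 2*A^13 + 3*A^9 - 5*A^5 + 4*A - 5*A^-3 + 4*A^-7 - 2*A^-11 + A^-15
Normalise by the writhe: (-A^3)^(-w) = (-A^3)^(-3) = -A^-9, so f(A) = -A^-9 * <K> = -A^8 + 2*A^4 - 3 + 5*A^-4 - 4*A^-8 + 5*A^-12 - 4*A^-16 + 2*A^-20 - A^-24.
Substitute A = t^(-1/4), i.e. A^e → t^(-e/4): V(t) = -t^6 + 2*t^5 - 4*t^4 + 5*t^3 - 4*t^2 + 5*t - 3 + 2*t^-1 - t^-2

Answer: -t^6 + 2*t^5 - 4*t^4 + 5*t^3 - 4*t^2 + 5*t - 3 + 2*t^-1 - t^-2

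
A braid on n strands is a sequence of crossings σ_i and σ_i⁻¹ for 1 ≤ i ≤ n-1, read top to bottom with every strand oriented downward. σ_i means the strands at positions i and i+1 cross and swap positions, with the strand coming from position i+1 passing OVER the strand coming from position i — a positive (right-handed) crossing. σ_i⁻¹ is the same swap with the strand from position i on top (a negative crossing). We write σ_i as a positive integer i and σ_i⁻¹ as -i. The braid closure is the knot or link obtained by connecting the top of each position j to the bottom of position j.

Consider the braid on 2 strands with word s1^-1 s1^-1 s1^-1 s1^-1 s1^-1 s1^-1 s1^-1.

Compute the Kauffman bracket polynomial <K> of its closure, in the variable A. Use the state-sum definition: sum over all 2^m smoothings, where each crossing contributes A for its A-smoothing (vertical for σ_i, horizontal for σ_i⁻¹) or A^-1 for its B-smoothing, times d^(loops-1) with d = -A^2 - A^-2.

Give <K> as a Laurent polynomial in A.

A^19 - A^15 + A^11 - A^7 + A^3 - A^-1 - A^-9

Derivation:
Braid: s1^-1 s1^-1 s1^-1 s1^-1 s1^-1 s1^-1 s1^-1 on 2 strands, 7 crossings.
Writhe w = (#positive) - (#negative) = 0 - 7 = -7.
State-sum expansion of <K>. There are 2^7 = 128 states.
Smooth each crossing (0=||, 1=⌣⌢); contribution A^(Σ sign_k(1-2s_k)) * d^(L-1).
Tabulate the states by total A-exponent and number of loops L (A-exp: L × count):
  A^7: L=7 ×1
  A^5: L=6 ×7
  A^3: L=5 ×21
  A^1: L=4 ×35
  A^-1: L=3 ×35
  A^-3: L=2 ×21
  A^-5: L=1 ×7
  A^-7: L=2 ×1
Each group contributes A^e * Σ count * d^(L-1):
Powers of d = -A^2 - A^-2: d^2 = A^4 + 2 + A^-4; d^3 = -A^6 - 3*A^2 - 3*A^-2 - A^-6; d^4 = A^8 + 4*A^4 + 6 + 4*A^-4 + A^-8; d^5 = -A^10 - 5*A^6 - 10*A^2 - 10*A^-2 - 5*A^-6 - A^-10; d^6 = A^12 + 6*A^8 + 15*A^4 + 20 + 15*A^-4 + 6*A^-8 + A^-12.
  A^7 * (d^6) = A^19 + 6*A^15 + 15*A^11 + 20*A^7 + 15*A^3 + 6*A^-1 + A^-5
  A^5 * (7*d^5) = -7*A^15 - 35*A^11 - 70*A^7 - 70*A^3 - 35*A^-1 - 7*A^-5
  A^3 * (21*d^4) = 21*A^11 + 84*A^7 + 126*A^3 + 84*A^-1 + 21*A^-5
  A^1 * (35*d^3) = -35*A^7 - 105*A^3 - 105*A^-1 - 35*A^-5
  A^-1 * (35*d^2) = 35*A^3 + 70*A^-1 + 35*A^-5
  A^-3 * (21*d) = -21*A^-1 - 21*A^-5
  A^-5 * (7) = 7*A^-5
  A^-7 * (d) = -A^-5 - A^-9
Summing the groups: <K> = A^19 - A^15 + A^11 - A^7 + A^3 - A^-1 - A^-9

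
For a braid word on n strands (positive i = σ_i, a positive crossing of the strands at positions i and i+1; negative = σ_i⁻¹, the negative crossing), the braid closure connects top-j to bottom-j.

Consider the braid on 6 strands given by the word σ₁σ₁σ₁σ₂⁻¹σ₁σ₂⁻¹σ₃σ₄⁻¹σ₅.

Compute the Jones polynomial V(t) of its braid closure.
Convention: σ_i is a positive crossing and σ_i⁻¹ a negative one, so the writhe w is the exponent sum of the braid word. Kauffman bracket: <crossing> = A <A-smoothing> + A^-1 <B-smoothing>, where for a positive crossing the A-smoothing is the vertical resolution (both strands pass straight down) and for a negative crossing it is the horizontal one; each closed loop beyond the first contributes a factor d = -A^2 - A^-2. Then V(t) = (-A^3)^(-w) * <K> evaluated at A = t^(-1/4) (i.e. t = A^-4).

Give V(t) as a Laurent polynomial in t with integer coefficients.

t^5 - 2*t^4 + 2*t^3 - 2*t^2 + 2*t - 1 + t^-1

Derivation:
The presented braid s1 s1 s1 s2^-1 s1 s2^-1 s3 s4^-1 s5 on 6 strands reduces by inverse Markov moves (closure unchanged at each step):
  Destabilize: the word has the form β·s5 where s5 occurs only as the final letter (β ∈ B_5); drop it and the last strand → 5 strands.
  Destabilize: the word has the form β·s4^-1 where s4^-1 occurs only as the final letter (β ∈ B_4); drop it and the last strand → 4 strands.
  Destabilize: the word has the form β·s3 where s3 occurs only as the final letter (β ∈ B_3); drop it and the last strand → 3 strands.
Reduced to β = s1 s1 s1 s2^-1 s1 s2^-1 on 3 strands, 6 crossings.
Compute on β:
Braid: s1 s1 s1 s2^-1 s1 s2^-1 on 3 strands, 6 crossings.
Writhe w = (#positive) - (#negative) = 4 - 2 = 2.
Enumerate smoothing states for the bracket polynomial. There are 2^6 = 64 states.
Each crossing splits two ways (0=vertical, 1=horizontal). The state's weight is A^(#A-smoothings - #B-smoothings) * d^(loops - 1).
Tabulate the states by total A-exponent and number of loops L (A-exp: L × count):
  A^6: L=3 ×1
  A^4: L=2 ×6
  A^2: L=1 ×11, L=3 ×4
  A^0: L=2 ×19, L=4 ×1
  A^-2: L=3 ×15
  A^-4: L=4 ×6
  A^-6: L=5 ×1
Each group contributes A^e * Σ count * d^(L-1):
Powers of d = -A^2 - A^-2: d^2 = A^4 + 2 + A^-4; d^3 = -A^6 - 3*A^2 - 3*A^-2 - A^-6; d^4 = A^8 + 4*A^4 + 6 + 4*A^-4 + A^-8.
  A^6 * (d^2) = A^10 + 2*A^6 + A^2
  A^4 * (6*d) = -6*A^6 - 6*A^2
  A^2 * (11 + 4*d^2) = 4*A^6 + 19*A^2 + 4*A^-2
  A^0 * (19*d + d^3) = -A^6 - 22*A^2 - 22*A^-2 - A^-6
  A^-2 * (15*d^2) = 15*A^2 + 30*A^-2 + 15*A^-6
  A^-4 * (6*d^3) = -6*A^2 - 18*A^-2 - 18*A^-6 - 6*A^-10
  A^-6 * (d^4) = A^2 + 4*A^-2 + 6*A^-6 + 4*A^-10 + A^-14
Summing the groups: <K> = A^10 - A^6 + 2*A^2 - 2*A^-2 + 2*A^-6 - 2*A^-10 + A^-14
Normalise by the writhe: (-A^3)^(-w) = (-A^3)^(-2) = A^-6, so f(A) = A^-6 * <K> = A^4 - 1 + 2*A^-4 - 2*A^-8 + 2*A^-12 - 2*A^-16 + A^-20.
Substitute A = t^(-1/4), i.e. A^e → t^(-e/4): V(t) = t^5 - 2*t^4 + 2*t^3 - 2*t^2 + 2*t - 1 + t^-1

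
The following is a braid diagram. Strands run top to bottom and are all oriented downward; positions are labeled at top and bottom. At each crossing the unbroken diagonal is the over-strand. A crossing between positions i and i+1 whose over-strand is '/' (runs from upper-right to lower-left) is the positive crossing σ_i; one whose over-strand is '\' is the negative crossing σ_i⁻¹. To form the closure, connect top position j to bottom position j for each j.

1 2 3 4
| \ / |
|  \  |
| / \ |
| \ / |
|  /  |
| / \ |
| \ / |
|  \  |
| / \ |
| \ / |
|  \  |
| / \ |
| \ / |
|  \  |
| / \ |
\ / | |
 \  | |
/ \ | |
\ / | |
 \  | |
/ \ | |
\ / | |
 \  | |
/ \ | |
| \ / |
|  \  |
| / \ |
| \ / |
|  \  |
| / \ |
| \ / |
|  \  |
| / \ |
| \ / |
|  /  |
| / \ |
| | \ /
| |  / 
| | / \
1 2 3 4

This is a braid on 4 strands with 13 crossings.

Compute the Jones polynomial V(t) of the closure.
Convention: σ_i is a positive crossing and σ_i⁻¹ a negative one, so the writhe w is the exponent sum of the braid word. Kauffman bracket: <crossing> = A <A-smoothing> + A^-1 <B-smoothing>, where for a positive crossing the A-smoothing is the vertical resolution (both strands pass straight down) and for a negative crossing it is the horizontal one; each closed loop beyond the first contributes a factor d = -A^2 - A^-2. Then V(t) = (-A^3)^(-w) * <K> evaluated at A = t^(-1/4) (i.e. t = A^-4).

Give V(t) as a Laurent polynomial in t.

Reading the diagram top to bottom ('/'-over between positions i,i+1 = s_i, '\'-over = s_i^-1): braid word = s2^-1 s2 s2^-1 s2^-1 s2^-1 s1^-1 s1^-1 s1^-1 s2^-1 s2^-1 s2^-1 s2 s3.
The presented braid s2^-1 s2 s2^-1 s2^-1 s2^-1 s1^-1 s1^-1 s1^-1 s2^-1 s2^-1 s2^-1 s2 s3 on 4 strands reduces by inverse Markov moves (closure unchanged at each step):
  Destabilize: the word has the form β·s3 where s3 occurs only as the final letter (β ∈ B_3); drop it and the last strand → 3 strands.
  Deconjugate: the word is γ·β·γ⁻¹ with γ = s2^-1 (prefix) and γ⁻¹ = s2 (suffix); strip both.
  Deconjugate: the word is γ·β·γ⁻¹ with γ = s2 (prefix) and γ⁻¹ = s2^-1 (suffix); strip both.
Reduced to β = s2^-1 s2^-1 s2^-1 s1^-1 s1^-1 s1^-1 s2^-1 s2^-1 on 3 strands, 8 crossings.
Compute on β:
Braid: s2^-1 s2^-1 s2^-1 s1^-1 s1^-1 s1^-1 s2^-1 s2^-1 on 3 strands, 8 crossings.
Writhe w = (#positive) - (#negative) = 0 - 8 = -8.
State-sum expansion of <K>. There are 2^8 = 256 states.
Each crossing splits two ways (0=vertical, 1=horizontal). The state's weight is A^(#A-smoothings - #B-smoothings) * d^(loops - 1).
Tabulate the states by total A-exponent and number of loops L (A-exp: L × count):
  A^8: L=7 ×1
  A^6: L=6 ×8
  A^4: L=5 ×28
  A^2: L=4 ×55, L=6 ×1
  A^0: L=3 ×65, L=5 ×5
  A^-2: L=2 ×45, L=4 ×11
  A^-4: L=1 ×15, L=3 ×13
  A^-6: L=2 ×8
  A^-8: L=3 ×1
Each group contributes A^e * Σ count * d^(L-1):
Powers of d = -A^2 - A^-2: d^2 = A^4 + 2 + A^-4; d^3 = -A^6 - 3*A^2 - 3*A^-2 - A^-6; d^4 = A^8 + 4*A^4 + 6 + 4*A^-4 + A^-8; d^5 = -A^10 - 5*A^6 - 10*A^2 - 10*A^-2 - 5*A^-6 - A^-10; d^6 = A^12 + 6*A^8 + 15*A^4 + 20 + 15*A^-4 + 6*A^-8 + A^-12.
  A^8 * (d^6) = A^20 + 6*A^16 + 15*A^12 + 20*A^8 + 15*A^4 + 6 + A^-4
  A^6 * (8*d^5) = -8*A^16 - 40*A^12 - 80*A^8 - 80*A^4 - 40 - 8*A^-4
  A^4 * (28*d^4) = 28*A^12 + 112*A^8 + 168*A^4 + 112 + 28*A^-4
  A^2 * (55*d^3 + d^5) = -A^12 - 60*A^8 - 175*A^4 - 175 - 60*A^-4 - A^-8
  A^0 * (65*d^2 + 5*d^4) = 5*A^8 + 85*A^4 + 160 + 85*A^-4 + 5*A^-8
  A^-2 * (45*d + 11*d^3) = -11*A^4 - 78 - 78*A^-4 - 11*A^-8
  A^-4 * (15 + 13*d^2) = 13 + 41*A^-4 + 13*A^-8
  A^-6 * (8*d) = -8*A^-4 - 8*A^-8
  A^-8 * (d^2) = A^-4 + 2*A^-8 + A^-12
Summing the groups: <K> = A^20 - 2*A^16 + 2*A^12 - 3*A^8 + 2*A^4 - 2 + 2*A^-4 + A^-12
Normalise by the writhe: (-A^3)^(-w) = (-A^3)^(8) = A^24, so f(A) = A^24 * <K> = A^44 - 2*A^40 + 2*A^36 - 3*A^32 + 2*A^28 - 2*A^24 + 2*A^20 + A^12.
Substitute A = t^(-1/4), i.e. A^e → t^(-e/4): V(t) = t^-3 + 2*t^-5 - 2*t^-6 + 2*t^-7 - 3*t^-8 + 2*t^-9 - 2*t^-10 + t^-11

Answer: t^-3 + 2*t^-5 - 2*t^-6 + 2*t^-7 - 3*t^-8 + 2*t^-9 - 2*t^-10 + t^-11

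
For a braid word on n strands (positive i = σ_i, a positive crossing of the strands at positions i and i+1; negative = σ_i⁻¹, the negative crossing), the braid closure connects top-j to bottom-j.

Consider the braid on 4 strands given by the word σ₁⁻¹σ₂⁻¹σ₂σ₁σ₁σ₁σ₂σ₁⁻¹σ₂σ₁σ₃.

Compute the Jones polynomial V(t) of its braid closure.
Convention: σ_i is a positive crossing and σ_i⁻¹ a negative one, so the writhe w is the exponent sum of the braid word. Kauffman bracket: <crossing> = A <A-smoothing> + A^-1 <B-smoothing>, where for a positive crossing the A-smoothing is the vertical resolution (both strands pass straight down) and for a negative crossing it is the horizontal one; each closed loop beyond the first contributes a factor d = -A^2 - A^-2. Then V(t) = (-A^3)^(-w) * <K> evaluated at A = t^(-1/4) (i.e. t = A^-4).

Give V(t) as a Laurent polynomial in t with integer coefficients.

-t^6 + t^5 - t^4 + 2*t^3 - t^2 + t

Derivation:
The presented braid s1^-1 s2^-1 s2 s1 s1 s1 s2 s1^-1 s2 s1 s3 on 4 strands reduces by inverse Markov moves (closure unchanged at each step):
  Destabilize: the word has the form β·s3 where s3 occurs only as the final letter (β ∈ B_3); drop it and the last strand → 3 strands.
  Deconjugate: the word is γ·β·γ⁻¹ with γ = s1^-1 s2^-1 (prefix) and γ⁻¹ = s2 s1 (suffix); strip both.
Reduced to β = s2 s1 s1 s1 s2 s1^-1 on 3 strands, 6 crossings.
Compute on β:
Braid: s2 s1 s1 s1 s2 s1^-1 on 3 strands, 6 crossings.
Writhe w = (#positive) - (#negative) = 5 - 1 = 4.
Computing the Kauffman bracket via state sum. There are 2^6 = 64 states.
For each crossing: s=0 is the vertical smoothing, s=1 horizontal. Crossing k contributes A^(sign_k * (1 - 2*s_k)); loop factor d = -A^2 - A^-2.
Tabulate the states by total A-exponent and number of loops L (A-exp: L × count):
  A^6: L=2 ×1
  A^4: L=1 ×2, L=3 ×4
  A^2: L=2 ×12, L=4 ×3
  A^0: L=1 ×9, L=3 ×10, L=5 ×1
  A^-2: L=2 ×12, L=4 ×3
  A^-4: L=3 ×6
  A^-6: L=4 ×1
Each group contributes A^e * Σ count * d^(L-1):
Powers of d = -A^2 - A^-2: d^2 = A^4 + 2 + A^-4; d^3 = -A^6 - 3*A^2 - 3*A^-2 - A^-6; d^4 = A^8 + 4*A^4 + 6 + 4*A^-4 + A^-8.
  A^6 * (d) = -A^8 - A^4
  A^4 * (2 + 4*d^2) = 4*A^8 + 10*A^4 + 4
  A^2 * (12*d + 3*d^3) = -3*A^8 - 21*A^4 - 21 - 3*A^-4
  A^0 * (9 + 10*d^2 + d^4) = A^8 + 14*A^4 + 35 + 14*A^-4 + A^-8
  A^-2 * (12*d + 3*d^3) = -3*A^4 - 21 - 21*A^-4 - 3*A^-8
  A^-4 * (6*d^2) = 6 + 12*A^-4 + 6*A^-8
  A^-6 * (d^3) = -1 - 3*A^-4 - 3*A^-8 - A^-12
Summing the groups: <K> = A^8 - A^4 + 2 - A^-4 + A^-8 - A^-12
Normalise by the writhe: (-A^3)^(-w) = (-A^3)^(-4) = A^-12, so f(A) = A^-12 * <K> = A^-4 - A^-8 + 2*A^-12 - A^-16 + A^-20 - A^-24.
Substitute A = t^(-1/4), i.e. A^e → t^(-e/4): V(t) = -t^6 + t^5 - t^4 + 2*t^3 - t^2 + t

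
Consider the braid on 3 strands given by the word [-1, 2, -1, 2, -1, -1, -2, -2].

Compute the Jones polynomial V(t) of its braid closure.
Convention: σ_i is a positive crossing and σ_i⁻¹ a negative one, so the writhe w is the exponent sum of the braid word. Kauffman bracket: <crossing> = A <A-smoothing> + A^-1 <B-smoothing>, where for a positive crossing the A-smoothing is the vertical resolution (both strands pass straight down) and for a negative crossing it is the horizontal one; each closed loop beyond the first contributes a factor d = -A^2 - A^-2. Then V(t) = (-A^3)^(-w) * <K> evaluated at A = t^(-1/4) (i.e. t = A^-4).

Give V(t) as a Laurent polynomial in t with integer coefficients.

Braid: s1^-1 s2 s1^-1 s2 s1^-1 s1^-1 s2^-1 s2^-1 on 3 strands, 8 crossings.
Writhe w = (#positive) - (#negative) = 2 - 6 = -4.
Enumerate smoothing states for the bracket polynomial. There are 2^8 = 256 states.
Each crossing splits two ways (0=vertical, 1=horizontal). The state's weight is A^(#A-smoothings - #B-smoothings) * d^(loops - 1).
Tabulate the states by total A-exponent and number of loops L (A-exp: L × count):
  A^8: L=5 ×1
  A^6: L=4 ×8
  A^4: L=3 ×26, L=5 ×2
  A^2: L=2 ×41, L=4 ×15
  A^0: L=1 ×26, L=3 ×43, L=5 ×1
  A^-2: L=2 ×47, L=4 ×9
  A^-4: L=1 ×11, L=3 ×16, L=5 ×1
  A^-6: L=2 ×6, L=4 ×2
  A^-8: L=3 ×1
Each group contributes A^e * Σ count * d^(L-1):
Powers of d = -A^2 - A^-2: d^2 = A^4 + 2 + A^-4; d^3 = -A^6 - 3*A^2 - 3*A^-2 - A^-6; d^4 = A^8 + 4*A^4 + 6 + 4*A^-4 + A^-8.
  A^8 * (d^4) = A^16 + 4*A^12 + 6*A^8 + 4*A^4 + 1
  A^6 * (8*d^3) = -8*A^12 - 24*A^8 - 24*A^4 - 8
  A^4 * (26*d^2 + 2*d^4) = 2*A^12 + 34*A^8 + 64*A^4 + 34 + 2*A^-4
  A^2 * (41*d + 15*d^3) = -15*A^8 - 86*A^4 - 86 - 15*A^-4
  A^0 * (26 + 43*d^2 + d^4) = A^8 + 47*A^4 + 118 + 47*A^-4 + A^-8
  A^-2 * (47*d + 9*d^3) = -9*A^4 - 74 - 74*A^-4 - 9*A^-8
  A^-4 * (11 + 16*d^2 + d^4) = A^4 + 20 + 49*A^-4 + 20*A^-8 + A^-12
  A^-6 * (6*d + 2*d^3) = -2 - 12*A^-4 - 12*A^-8 - 2*A^-12
  A^-8 * (d^2) = A^-4 + 2*A^-8 + A^-12
Summing the groups: <K> = A^16 - 2*A^12 + 2*A^8 - 3*A^4 + 3 - 2*A^-4 + 2*A^-8
Normalise by the writhe: (-A^3)^(-w) = (-A^3)^(4) = A^12, so f(A) = A^12 * <K> = A^28 - 2*A^24 + 2*A^20 - 3*A^16 + 3*A^12 - 2*A^8 + 2*A^4.
Substitute A = t^(-1/4), i.e. A^e → t^(-e/4): V(t) = 2*t^-1 - 2*t^-2 + 3*t^-3 - 3*t^-4 + 2*t^-5 - 2*t^-6 + t^-7

Answer: 2*t^-1 - 2*t^-2 + 3*t^-3 - 3*t^-4 + 2*t^-5 - 2*t^-6 + t^-7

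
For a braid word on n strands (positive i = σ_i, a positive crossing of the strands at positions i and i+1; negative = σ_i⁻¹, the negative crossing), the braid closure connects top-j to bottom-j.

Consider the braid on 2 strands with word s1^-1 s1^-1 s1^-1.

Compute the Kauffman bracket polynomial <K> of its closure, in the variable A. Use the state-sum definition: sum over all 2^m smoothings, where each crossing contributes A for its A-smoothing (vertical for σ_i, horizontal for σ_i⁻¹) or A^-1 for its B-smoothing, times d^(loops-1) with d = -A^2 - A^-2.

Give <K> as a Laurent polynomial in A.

A^7 - A^3 - A^-5

Derivation:
Braid: s1^-1 s1^-1 s1^-1 on 2 strands, 3 crossings.
Writhe w = (#positive) - (#negative) = 0 - 3 = -3.
Computing the Kauffman bracket via state sum. There are 2^3 = 8 states.
Smooth each crossing (0=||, 1=⌣⌢); contribution A^(Σ sign_k(1-2s_k)) * d^(L-1).
  state 000: A-exp=-3, loops=2, term = A^-3 * d^1
  state 001: A-exp=-1, loops=1, term = A^-1 * d^0
  state 010: A-exp=-1, loops=1, term = A^-1 * d^0
  state 011: A-exp=+1, loops=2, term = A^1 * d^1
  state 100: A-exp=-1, loops=1, term = A^-1 * d^0
  state 101: A-exp=+1, loops=2, term = A^1 * d^1
  state 110: A-exp=+1, loops=2, term = A^1 * d^1
  state 111: A-exp=+3, loops=3, term = A^3 * d^2
Collect the terms by A-exponent (count of states per loop number):
Powers of d = -A^2 - A^-2: d^2 = A^4 + 2 + A^-4.
  A^3 * (d^2) = A^7 + 2*A^3 + A^-1
  A^1 * (3*d) = -3*A^3 - 3*A^-1
  A^-1 * (3) = 3*A^-1
  A^-3 * (d) = -A^-1 - A^-5
Summing the groups: <K> = A^7 - A^3 - A^-5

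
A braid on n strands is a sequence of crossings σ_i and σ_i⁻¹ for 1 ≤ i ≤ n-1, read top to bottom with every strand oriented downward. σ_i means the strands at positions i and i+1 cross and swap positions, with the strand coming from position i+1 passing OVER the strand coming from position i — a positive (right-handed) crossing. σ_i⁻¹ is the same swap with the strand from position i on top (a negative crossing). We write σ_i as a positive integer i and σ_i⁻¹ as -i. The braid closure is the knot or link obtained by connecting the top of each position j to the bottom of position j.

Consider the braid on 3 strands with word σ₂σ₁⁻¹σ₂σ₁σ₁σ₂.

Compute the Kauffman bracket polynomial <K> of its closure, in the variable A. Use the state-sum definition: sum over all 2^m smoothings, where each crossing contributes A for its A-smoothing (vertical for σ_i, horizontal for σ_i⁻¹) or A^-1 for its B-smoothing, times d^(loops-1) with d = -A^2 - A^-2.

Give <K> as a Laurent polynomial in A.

Braid: s2 s1^-1 s2 s1 s1 s2 on 3 strands, 6 crossings.
Writhe w = (#positive) - (#negative) = 5 - 1 = 4.
Computing the Kauffman bracket via state sum. There are 2^6 = 64 states.
For each crossing: s=0 is the vertical smoothing, s=1 horizontal. Crossing k contributes A^(sign_k * (1 - 2*s_k)); loop factor d = -A^2 - A^-2.
Tabulate the states by total A-exponent and number of loops L (A-exp: L × count):
  A^6: L=2 ×1
  A^4: L=1 ×3, L=3 ×3
  A^2: L=2 ×14, L=4 ×1
  A^0: L=1 ×10, L=3 ×10
  A^-2: L=2 ×13, L=4 ×2
  A^-4: L=3 ×6
  A^-6: L=4 ×1
Each group contributes A^e * Σ count * d^(L-1):
Powers of d = -A^2 - A^-2: d^2 = A^4 + 2 + A^-4; d^3 = -A^6 - 3*A^2 - 3*A^-2 - A^-6.
  A^6 * (d) = -A^8 - A^4
  A^4 * (3 + 3*d^2) = 3*A^8 + 9*A^4 + 3
  A^2 * (14*d + d^3) = -A^8 - 17*A^4 - 17 - A^-4
  A^0 * (10 + 10*d^2) = 10*A^4 + 30 + 10*A^-4
  A^-2 * (13*d + 2*d^3) = -2*A^4 - 19 - 19*A^-4 - 2*A^-8
  A^-4 * (6*d^2) = 6 + 12*A^-4 + 6*A^-8
  A^-6 * (d^3) = -1 - 3*A^-4 - 3*A^-8 - A^-12
Summing the groups: <K> = A^8 - A^4 + 2 - A^-4 + A^-8 - A^-12

Answer: A^8 - A^4 + 2 - A^-4 + A^-8 - A^-12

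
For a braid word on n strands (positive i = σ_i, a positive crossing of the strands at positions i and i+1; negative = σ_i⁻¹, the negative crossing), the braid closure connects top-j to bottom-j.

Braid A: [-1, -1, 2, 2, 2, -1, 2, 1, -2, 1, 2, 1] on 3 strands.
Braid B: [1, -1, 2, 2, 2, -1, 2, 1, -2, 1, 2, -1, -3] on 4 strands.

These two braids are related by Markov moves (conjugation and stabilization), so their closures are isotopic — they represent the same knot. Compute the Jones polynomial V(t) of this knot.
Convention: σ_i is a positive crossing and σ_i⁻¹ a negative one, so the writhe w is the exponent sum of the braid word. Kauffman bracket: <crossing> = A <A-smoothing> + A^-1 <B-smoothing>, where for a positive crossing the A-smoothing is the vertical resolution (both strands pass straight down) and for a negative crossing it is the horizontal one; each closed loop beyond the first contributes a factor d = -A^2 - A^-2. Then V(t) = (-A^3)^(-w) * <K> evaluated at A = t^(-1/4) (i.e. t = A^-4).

-t^8 + t^7 - 2*t^6 + 3*t^5 - 3*t^4 + 4*t^3 - 2*t^2 + 2*t - 1

Derivation:
Markov-equivalent braids have isotopic closures, hence identical knot invariants. Strip the Markov moves from each word to reach a common short braid β, then compute V(t) once on β.
Braid A: s1^-1 s1^-1 s2 s2 s2 s1^-1 s2 s1 s2^-1 s1 s2 s1 on 3 strands reduces by inverse Markov moves (closure unchanged at each step):
  Deconjugate: the word is γ·β·γ⁻¹ with γ = s1^-1 (prefix) and γ⁻¹ = s1 (suffix); strip both.
Reduced to β = s1^-1 s2 s2 s2 s1^-1 s2 s1 s2^-1 s1 s2 on 3 strands, 10 crossings.
Braid B: s1 s1^-1 s2 s2 s2 s1^-1 s2 s1 s2^-1 s1 s2 s1^-1 s3^-1 on 4 strands reduces by inverse Markov moves (closure unchanged at each step):
  Destabilize: the word has the form β·s3^-1 where s3^-1 occurs only as the final letter (β ∈ B_3); drop it and the last strand → 3 strands.
  Deconjugate: the word is γ·β·γ⁻¹ with γ = s1 (prefix) and γ⁻¹ = s1^-1 (suffix); strip both.
Reduced to β = s1^-1 s2 s2 s2 s1^-1 s2 s1 s2^-1 s1 s2 on 3 strands, 10 crossings.
Both give the same β = s1^-1 s2 s2 s2 s1^-1 s2 s1 s2^-1 s1 s2 on 3 strands, so one state sum suffices:
Braid: s1^-1 s2 s2 s2 s1^-1 s2 s1 s2^-1 s1 s2 on 3 strands, 10 crossings.
Writhe w = (#positive) - (#negative) = 7 - 3 = 4.
Enumerate smoothing states for the bracket polynomial. There are 2^10 = 1024 states.
Each crossing splits two ways (0=vertical, 1=horizontal). The state's weight is A^(#A-smoothings - #B-smoothings) * d^(loops - 1).
Tabulate the states by total A-exponent and number of loops L (A-exp: L × count):
  A^10: L=2 ×1
  A^8: L=1 ×5, L=3 ×5
  A^6: L=2 ×39, L=4 ×6
  A^4: L=1 ×34, L=3 ×85, L=5 ×1
  A^2: L=2 ×138, L=4 ×72
  A^0: L=1 ×48, L=3 ×167, L=5 ×37
  A^-2: L=2 ×91, L=4 ×109, L=6 ×10
  A^-4: L=3 ×82, L=5 ×37, L=7 ×1
  A^-6: L=4 ×40, L=6 ×5
  A^-8: L=5 ×10
  A^-10: L=6 ×1
Each group contributes A^e * Σ count * d^(L-1):
Powers of d = -A^2 - A^-2: d^2 = A^4 + 2 + A^-4; d^3 = -A^6 - 3*A^2 - 3*A^-2 - A^-6; d^4 = A^8 + 4*A^4 + 6 + 4*A^-4 + A^-8; d^5 = -A^10 - 5*A^6 - 10*A^2 - 10*A^-2 - 5*A^-6 - A^-10; d^6 = A^12 + 6*A^8 + 15*A^4 + 20 + 15*A^-4 + 6*A^-8 + A^-12.
  A^10 * (d) = -A^12 - A^8
  A^8 * (5 + 5*d^2) = 5*A^12 + 15*A^8 + 5*A^4
  A^6 * (39*d + 6*d^3) = -6*A^12 - 57*A^8 - 57*A^4 - 6
  A^4 * (34 + 85*d^2 + d^4) = A^12 + 89*A^8 + 210*A^4 + 89 + A^-4
  A^2 * (138*d + 72*d^3) = -72*A^8 - 354*A^4 - 354 - 72*A^-4
  A^0 * (48 + 167*d^2 + 37*d^4) = 37*A^8 + 315*A^4 + 604 + 315*A^-4 + 37*A^-8
  A^-2 * (91*d + 109*d^3 + 10*d^5) = -10*A^8 - 159*A^4 - 518 - 518*A^-4 - 159*A^-8 - 10*A^-12
  A^-4 * (82*d^2 + 37*d^4 + d^6) = A^8 + 43*A^4 + 245 + 406*A^-4 + 245*A^-8 + 43*A^-12 + A^-16
  A^-6 * (40*d^3 + 5*d^5) = -5*A^4 - 65 - 170*A^-4 - 170*A^-8 - 65*A^-12 - 5*A^-16
  A^-8 * (10*d^4) = 10 + 40*A^-4 + 60*A^-8 + 40*A^-12 + 10*A^-16
  A^-10 * (d^5) = -1 - 5*A^-4 - 10*A^-8 - 10*A^-12 - 5*A^-16 - A^-20
Summing the groups: <K> = -A^12 + 2*A^8 - 2*A^4 + 4 - 3*A^-4 + 3*A^-8 - 2*A^-12 + A^-16 - A^-20
Normalise by the writhe: (-A^3)^(-w) = (-A^3)^(-4) = A^-12, so f(A) = A^-12 * <K> = -1 + 2*A^-4 - 2*A^-8 + 4*A^-12 - 3*A^-16 + 3*A^-20 - 2*A^-24 + A^-28 - A^-32.
Substitute A = t^(-1/4), i.e. A^e → t^(-e/4): V(t) = -t^8 + t^7 - 2*t^6 + 3*t^5 - 3*t^4 + 4*t^3 - 2*t^2 + 2*t - 1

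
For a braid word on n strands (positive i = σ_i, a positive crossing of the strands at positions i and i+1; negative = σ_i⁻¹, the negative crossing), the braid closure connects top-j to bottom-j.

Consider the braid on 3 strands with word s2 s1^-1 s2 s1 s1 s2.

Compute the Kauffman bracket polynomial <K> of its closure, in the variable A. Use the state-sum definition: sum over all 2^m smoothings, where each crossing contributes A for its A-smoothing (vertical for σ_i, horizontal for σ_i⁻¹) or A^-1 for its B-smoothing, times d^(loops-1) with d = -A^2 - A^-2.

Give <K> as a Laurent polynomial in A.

A^8 - A^4 + 2 - A^-4 + A^-8 - A^-12

Derivation:
Braid: s2 s1^-1 s2 s1 s1 s2 on 3 strands, 6 crossings.
Writhe w = (#positive) - (#negative) = 5 - 1 = 4.
State-sum expansion of <K>. There are 2^6 = 64 states.
Smooth each crossing (0=||, 1=⌣⌢); contribution A^(Σ sign_k(1-2s_k)) * d^(L-1).
Tabulate the states by total A-exponent and number of loops L (A-exp: L × count):
  A^6: L=2 ×1
  A^4: L=1 ×3, L=3 ×3
  A^2: L=2 ×14, L=4 ×1
  A^0: L=1 ×10, L=3 ×10
  A^-2: L=2 ×13, L=4 ×2
  A^-4: L=3 ×6
  A^-6: L=4 ×1
Each group contributes A^e * Σ count * d^(L-1):
Powers of d = -A^2 - A^-2: d^2 = A^4 + 2 + A^-4; d^3 = -A^6 - 3*A^2 - 3*A^-2 - A^-6.
  A^6 * (d) = -A^8 - A^4
  A^4 * (3 + 3*d^2) = 3*A^8 + 9*A^4 + 3
  A^2 * (14*d + d^3) = -A^8 - 17*A^4 - 17 - A^-4
  A^0 * (10 + 10*d^2) = 10*A^4 + 30 + 10*A^-4
  A^-2 * (13*d + 2*d^3) = -2*A^4 - 19 - 19*A^-4 - 2*A^-8
  A^-4 * (6*d^2) = 6 + 12*A^-4 + 6*A^-8
  A^-6 * (d^3) = -1 - 3*A^-4 - 3*A^-8 - A^-12
Summing the groups: <K> = A^8 - A^4 + 2 - A^-4 + A^-8 - A^-12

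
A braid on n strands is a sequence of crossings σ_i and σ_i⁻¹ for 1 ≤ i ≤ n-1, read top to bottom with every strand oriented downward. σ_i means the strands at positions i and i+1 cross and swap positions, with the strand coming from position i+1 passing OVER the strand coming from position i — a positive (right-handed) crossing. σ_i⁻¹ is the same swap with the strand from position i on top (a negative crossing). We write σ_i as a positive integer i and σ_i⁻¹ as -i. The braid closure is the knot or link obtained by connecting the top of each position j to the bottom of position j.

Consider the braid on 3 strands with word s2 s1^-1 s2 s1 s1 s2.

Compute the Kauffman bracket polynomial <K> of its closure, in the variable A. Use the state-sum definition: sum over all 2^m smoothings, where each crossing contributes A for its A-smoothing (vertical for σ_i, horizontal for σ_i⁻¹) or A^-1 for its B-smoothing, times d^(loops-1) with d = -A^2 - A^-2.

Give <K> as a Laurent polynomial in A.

Braid: s2 s1^-1 s2 s1 s1 s2 on 3 strands, 6 crossings.
Writhe w = (#positive) - (#negative) = 5 - 1 = 4.
Enumerate smoothing states for the bracket polynomial. There are 2^6 = 64 states.
Smooth each crossing (0=||, 1=⌣⌢); contribution A^(Σ sign_k(1-2s_k)) * d^(L-1).
Tabulate the states by total A-exponent and number of loops L (A-exp: L × count):
  A^6: L=2 ×1
  A^4: L=1 ×3, L=3 ×3
  A^2: L=2 ×14, L=4 ×1
  A^0: L=1 ×10, L=3 ×10
  A^-2: L=2 ×13, L=4 ×2
  A^-4: L=3 ×6
  A^-6: L=4 ×1
Each group contributes A^e * Σ count * d^(L-1):
Powers of d = -A^2 - A^-2: d^2 = A^4 + 2 + A^-4; d^3 = -A^6 - 3*A^2 - 3*A^-2 - A^-6.
  A^6 * (d) = -A^8 - A^4
  A^4 * (3 + 3*d^2) = 3*A^8 + 9*A^4 + 3
  A^2 * (14*d + d^3) = -A^8 - 17*A^4 - 17 - A^-4
  A^0 * (10 + 10*d^2) = 10*A^4 + 30 + 10*A^-4
  A^-2 * (13*d + 2*d^3) = -2*A^4 - 19 - 19*A^-4 - 2*A^-8
  A^-4 * (6*d^2) = 6 + 12*A^-4 + 6*A^-8
  A^-6 * (d^3) = -1 - 3*A^-4 - 3*A^-8 - A^-12
Summing the groups: <K> = A^8 - A^4 + 2 - A^-4 + A^-8 - A^-12

Answer: A^8 - A^4 + 2 - A^-4 + A^-8 - A^-12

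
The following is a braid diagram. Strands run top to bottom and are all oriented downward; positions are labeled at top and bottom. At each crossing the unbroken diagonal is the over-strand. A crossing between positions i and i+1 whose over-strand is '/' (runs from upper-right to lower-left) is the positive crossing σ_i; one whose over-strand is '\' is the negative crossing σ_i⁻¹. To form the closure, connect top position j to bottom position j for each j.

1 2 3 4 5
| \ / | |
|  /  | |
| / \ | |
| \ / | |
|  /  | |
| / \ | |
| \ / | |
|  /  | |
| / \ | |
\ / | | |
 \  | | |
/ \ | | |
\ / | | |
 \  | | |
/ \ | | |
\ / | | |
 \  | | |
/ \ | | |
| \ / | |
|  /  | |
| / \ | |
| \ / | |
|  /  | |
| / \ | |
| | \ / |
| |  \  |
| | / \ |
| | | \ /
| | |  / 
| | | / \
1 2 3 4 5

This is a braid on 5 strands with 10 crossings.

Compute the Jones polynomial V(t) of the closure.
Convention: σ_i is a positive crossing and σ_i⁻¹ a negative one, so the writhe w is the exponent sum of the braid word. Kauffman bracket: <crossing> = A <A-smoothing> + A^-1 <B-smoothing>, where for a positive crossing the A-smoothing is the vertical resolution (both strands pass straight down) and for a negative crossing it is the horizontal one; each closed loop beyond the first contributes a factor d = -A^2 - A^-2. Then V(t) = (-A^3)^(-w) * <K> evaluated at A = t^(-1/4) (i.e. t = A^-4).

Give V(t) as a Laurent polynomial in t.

Reading the diagram top to bottom ('/'-over between positions i,i+1 = s_i, '\'-over = s_i^-1): braid word = s2 s2 s2 s1^-1 s1^-1 s1^-1 s2 s2 s3^-1 s4.
The presented braid s2 s2 s2 s1^-1 s1^-1 s1^-1 s2 s2 s3^-1 s4 on 5 strands reduces by inverse Markov moves (closure unchanged at each step):
  Destabilize: the word has the form β·s4 where s4 occurs only as the final letter (β ∈ B_4); drop it and the last strand → 4 strands.
  Destabilize: the word has the form β·s3^-1 where s3^-1 occurs only as the final letter (β ∈ B_3); drop it and the last strand → 3 strands.
Reduced to β = s2 s2 s2 s1^-1 s1^-1 s1^-1 s2 s2 on 3 strands, 8 crossings.
Compute on β:
Braid: s2 s2 s2 s1^-1 s1^-1 s1^-1 s2 s2 on 3 strands, 8 crossings.
Writhe w = (#positive) - (#negative) = 5 - 3 = 2.
Computing the Kauffman bracket via state sum. There are 2^8 = 256 states.
Smooth each crossing (0=||, 1=⌣⌢); contribution A^(Σ sign_k(1-2s_k)) * d^(L-1).
Tabulate the states by total A-exponent and number of loops L (A-exp: L × count):
  A^8: L=4 ×1
  A^6: L=3 ×8
  A^4: L=2 ×18, L=4 ×10
  A^2: L=1 ×15, L=3 ×31, L=5 ×10
  A^0: L=2 ×35, L=4 ×30, L=6 ×5
  A^-2: L=3 ×40, L=5 ×15, L=7 ×1
  A^-4: L=4 ×25, L=6 ×3
  A^-6: L=5 ×8
  A^-8: L=6 ×1
Each group contributes A^e * Σ count * d^(L-1):
Powers of d = -A^2 - A^-2: d^2 = A^4 + 2 + A^-4; d^3 = -A^6 - 3*A^2 - 3*A^-2 - A^-6; d^4 = A^8 + 4*A^4 + 6 + 4*A^-4 + A^-8; d^5 = -A^10 - 5*A^6 - 10*A^2 - 10*A^-2 - 5*A^-6 - A^-10; d^6 = A^12 + 6*A^8 + 15*A^4 + 20 + 15*A^-4 + 6*A^-8 + A^-12.
  A^8 * (d^3) = -A^14 - 3*A^10 - 3*A^6 - A^2
  A^6 * (8*d^2) = 8*A^10 + 16*A^6 + 8*A^2
  A^4 * (18*d + 10*d^3) = -10*A^10 - 48*A^6 - 48*A^2 - 10*A^-2
  A^2 * (15 + 31*d^2 + 10*d^4) = 10*A^10 + 71*A^6 + 137*A^2 + 71*A^-2 + 10*A^-6
  A^0 * (35*d + 30*d^3 + 5*d^5) = -5*A^10 - 55*A^6 - 175*A^2 - 175*A^-2 - 55*A^-6 - 5*A^-10
  A^-2 * (40*d^2 + 15*d^4 + d^6) = A^10 + 21*A^6 + 115*A^2 + 190*A^-2 + 115*A^-6 + 21*A^-10 + A^-14
  A^-4 * (25*d^3 + 3*d^5) = -3*A^6 - 40*A^2 - 105*A^-2 - 105*A^-6 - 40*A^-10 - 3*A^-14
  A^-6 * (8*d^4) = 8*A^2 + 32*A^-2 + 48*A^-6 + 32*A^-10 + 8*A^-14
  A^-8 * (d^5) = -A^2 - 5*A^-2 - 10*A^-6 - 10*A^-10 - 5*A^-14 - A^-18
Summing the groups: <K> = -A^14 + A^10 - A^6 + 3*A^2 - 2*A^-2 + 3*A^-6 - 2*A^-10 + A^-14 - A^-18
Normalise by the writhe: (-A^3)^(-w) = (-A^3)^(-2) = A^-6, so f(A) = A^-6 * <K> = -A^8 + A^4 - 1 + 3*A^-4 - 2*A^-8 + 3*A^-12 - 2*A^-16 + A^-20 - A^-24.
Substitute A = t^(-1/4), i.e. A^e → t^(-e/4): V(t) = -t^6 + t^5 - 2*t^4 + 3*t^3 - 2*t^2 + 3*t - 1 + t^-1 - t^-2

Answer: -t^6 + t^5 - 2*t^4 + 3*t^3 - 2*t^2 + 3*t - 1 + t^-1 - t^-2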